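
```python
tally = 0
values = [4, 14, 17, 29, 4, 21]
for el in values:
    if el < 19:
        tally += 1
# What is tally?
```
Trace:
  tally=0
  tally=1, el=4
  tally=2, el=14
  tally=3, el=17
  tally=3, el=29
  tally=4, el=4
  tally=4, el=21

Final answer: 4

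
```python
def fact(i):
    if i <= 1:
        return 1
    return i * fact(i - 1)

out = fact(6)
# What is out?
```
Call trace:
fact(i=6)
  fact(i=5)
    fact(i=4)
      fact(i=3)
        fact(i=2)
          fact(i=1)
          -> return 1
        -> return 2
      -> return 6
    -> return 24
  -> return 120
-> return 720

Final answer: 720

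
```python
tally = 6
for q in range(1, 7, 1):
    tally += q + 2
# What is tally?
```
Trace:
  tally=6
  tally=9, q=1
  tally=13, q=2
  tally=18, q=3
  tally=24, q=4
  tally=31, q=5
  tally=39, q=6

Final answer: 39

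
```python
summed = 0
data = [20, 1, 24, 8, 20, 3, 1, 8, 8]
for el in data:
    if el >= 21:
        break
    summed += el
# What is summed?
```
Trace:
  summed=0
  summed=20, el=20
  summed=21, el=1
  summed=21, el=24

Final answer: 21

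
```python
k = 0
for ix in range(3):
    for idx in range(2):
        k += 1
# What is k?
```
Trace:
  k=0
  k=1, ix=0, idx=0
  k=2, ix=0, idx=1
  k=3, ix=1, idx=0
  k=4, ix=1, idx=1
  k=5, ix=2, idx=0
  k=6, ix=2, idx=1

Final answer: 6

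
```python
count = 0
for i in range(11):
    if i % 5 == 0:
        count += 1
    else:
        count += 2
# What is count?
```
Trace:
  count=0
  count=1, i=0
  count=3, i=1
  count=5, i=2
  count=7, i=3
  count=9, i=4
  count=10, i=5
  count=12, i=6
  count=14, i=7
  count=16, i=8
  count=18, i=9
  count=19, i=10

Final answer: 19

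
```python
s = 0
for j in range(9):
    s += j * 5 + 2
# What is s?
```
Trace:
  s=0
  s=2, j=0
  s=9, j=1
  s=21, j=2
  s=38, j=3
  s=60, j=4
  s=87, j=5
  s=119, j=6
  s=156, j=7
  s=198, j=8

Final answer: 198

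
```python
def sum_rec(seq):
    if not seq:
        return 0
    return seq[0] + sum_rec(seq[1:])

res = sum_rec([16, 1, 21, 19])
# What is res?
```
Call trace:
sum_rec(seq=[16, 1, 21, 19])
  sum_rec(seq=[1, 21, 19])
    sum_rec(seq=[21, 19])
      sum_rec(seq=[19])
        sum_rec(seq=[])
        -> return 0
      -> return 19
    -> return 40
  -> return 41
-> return 57

Final answer: 57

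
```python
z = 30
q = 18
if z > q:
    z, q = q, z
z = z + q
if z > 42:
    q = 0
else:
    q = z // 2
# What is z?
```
Trace:
  z=30
  z=30, q=18
  z=18, q=30
  z=48, q=30
  z=48, q=0

Final answer: 48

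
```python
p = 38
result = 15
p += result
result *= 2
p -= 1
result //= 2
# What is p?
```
Trace:
  p=38
  p=38, result=15
  p=53, result=15
  p=53, result=30
  p=52, result=30
  p=52, result=15

Final answer: 52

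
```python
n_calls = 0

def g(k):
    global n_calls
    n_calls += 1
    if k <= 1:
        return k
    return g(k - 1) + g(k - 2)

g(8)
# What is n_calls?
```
Call trace (a repeated sub-call is expanded the first time; later identical calls just restate its return value):
g(k=8)
  g(k=7)
    g(k=6)
      g(k=5)
        g(k=4)
          g(k=3)
            g(k=2)
              g(k=1)
              -> return 1
              g(k=0)
              -> return 0
            -> return 1
            g(k=1)
            -> return 1
          -> return 2
          g(k=2) -> return 1  (same call as traced above)
        -> return 3
        g(k=3) -> return 2  (same call as traced above)
      -> return 5
      g(k=4) -> return 3  (same call as traced above)
    -> return 8
    g(k=5) -> return 5  (same call as traced above)
  -> return 13
  g(k=6) -> return 8  (same call as traced above)
-> return 21

n_calls is incremented once per call, so count the calls in each subtree. Let C(k) = number of calls made by g(k).
C(0) = C(1) = 1 (base case, no recursion); C(k) = 1 + C(k - 1) + C(k - 2) otherwise.
C(2) = 1 + C(1) + C(0) = 1 + 1 + 1 = 3
C(3) = 1 + C(2) + C(1) = 1 + 3 + 1 = 5
C(4) = 1 + C(3) + C(2) = 1 + 5 + 3 = 9
C(5) = 1 + C(4) + C(3) = 1 + 9 + 5 = 15
C(6) = 1 + C(5) + C(4) = 1 + 15 + 9 = 25
C(7) = 1 + C(6) + C(5) = 1 + 25 + 15 = 41
C(8) = 1 + C(7) + C(6) = 1 + 41 + 25 = 67
n_calls = C(8) = 67

Final answer: 67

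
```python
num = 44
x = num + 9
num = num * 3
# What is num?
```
Trace:
  num=44
  num=44, x=53
  num=132, x=53

Final answer: 132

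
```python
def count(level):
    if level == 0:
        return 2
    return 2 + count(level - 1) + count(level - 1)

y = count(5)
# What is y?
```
Call trace (a repeated sub-call is expanded the first time; later identical calls just restate its return value):
count(level=5)
  count(level=4)
    count(level=3)
      count(level=2)
        count(level=1)
          count(level=0)
          -> return 2
          count(level=0)
          -> return 2
        -> return 6
        count(level=1) -> return 6  (same call as traced above)
      -> return 14
      count(level=2) -> return 14  (same call as traced above)
    -> return 30
    count(level=3) -> return 30  (same call as traced above)
  -> return 62
  count(level=4) -> return 62  (same call as traced above)
-> return 126

Final answer: 126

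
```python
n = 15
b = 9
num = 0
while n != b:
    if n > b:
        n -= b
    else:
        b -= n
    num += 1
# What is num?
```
Trace:
  n=15
  n=15, b=9
  n=15, b=9, num=0
  n=6, b=9, num=1
  n=6, b=3, num=2
  n=3, b=3, num=3

Final answer: 3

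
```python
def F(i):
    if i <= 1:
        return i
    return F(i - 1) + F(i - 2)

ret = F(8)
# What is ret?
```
Call trace (a repeated sub-call is expanded the first time; later identical calls just restate its return value):
F(i=8)
  F(i=7)
    F(i=6)
      F(i=5)
        F(i=4)
          F(i=3)
            F(i=2)
              F(i=1)
              -> return 1
              F(i=0)
              -> return 0
            -> return 1
            F(i=1)
            -> return 1
          -> return 2
          F(i=2) -> return 1  (same call as traced above)
        -> return 3
        F(i=3) -> return 2  (same call as traced above)
      -> return 5
      F(i=4) -> return 3  (same call as traced above)
    -> return 8
    F(i=5) -> return 5  (same call as traced above)
  -> return 13
  F(i=6) -> return 8  (same call as traced above)
-> return 21

Final answer: 21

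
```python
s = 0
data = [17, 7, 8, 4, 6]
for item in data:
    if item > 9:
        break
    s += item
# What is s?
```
Trace:
  s=0
  s=0, item=17

Final answer: 0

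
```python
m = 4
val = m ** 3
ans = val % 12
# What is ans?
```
Trace:
  m=4
  m=4, val=64
  m=4, val=64, ans=4

Final answer: 4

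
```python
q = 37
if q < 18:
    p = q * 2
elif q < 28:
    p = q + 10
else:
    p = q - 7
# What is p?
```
Trace:
  q=37
  q=37, p=30

Final answer: 30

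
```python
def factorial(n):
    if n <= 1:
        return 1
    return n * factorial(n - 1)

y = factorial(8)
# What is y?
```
Call trace:
factorial(n=8)
  factorial(n=7)
    factorial(n=6)
      factorial(n=5)
        factorial(n=4)
          factorial(n=3)
            factorial(n=2)
              factorial(n=1)
              -> return 1
            -> return 2
          -> return 6
        -> return 24
      -> return 120
    -> return 720
  -> return 5040
-> return 40320

Final answer: 40320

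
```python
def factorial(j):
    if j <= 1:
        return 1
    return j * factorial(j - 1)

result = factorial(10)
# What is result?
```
Call trace:
factorial(j=10)
  factorial(j=9)
    factorial(j=8)
      factorial(j=7)
        factorial(j=6)
          factorial(j=5)
            factorial(j=4)
              factorial(j=3)
                factorial(j=2)
                  factorial(j=1)
                  -> return 1
                -> return 2
              -> return 6
            -> return 24
          -> return 120
        -> return 720
      -> return 5040
    -> return 40320
  -> return 362880
-> return 3628800

Final answer: 3628800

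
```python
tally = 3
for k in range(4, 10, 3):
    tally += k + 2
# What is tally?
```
Trace:
  tally=3
  tally=9, k=4
  tally=18, k=7

Final answer: 18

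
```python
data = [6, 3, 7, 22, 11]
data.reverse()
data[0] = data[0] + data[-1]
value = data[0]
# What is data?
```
Trace:
  data=[6, 3, 7, 22, 11]
  data=[11, 22, 7, 3, 6]
  data=[17, 22, 7, 3, 6]
  data=[17, 22, 7, 3, 6], value=17

Final answer: [17, 22, 7, 3, 6]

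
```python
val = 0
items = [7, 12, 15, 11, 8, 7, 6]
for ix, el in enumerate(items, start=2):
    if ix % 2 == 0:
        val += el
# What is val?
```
Trace:
  val=0
  val=7, ix=2, el=7
  val=7, ix=3, el=12
  val=22, ix=4, el=15
  val=22, ix=5, el=11
  val=30, ix=6, el=8
  val=30, ix=7, el=7
  val=36, ix=8, el=6

Final answer: 36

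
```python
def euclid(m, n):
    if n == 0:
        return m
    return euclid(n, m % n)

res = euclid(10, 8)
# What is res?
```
Call trace:
euclid(m=10, n=8)
  euclid(m=8, n=2)
    euclid(m=2, n=0)
    -> return 2
  -> return 2
-> return 2

Final answer: 2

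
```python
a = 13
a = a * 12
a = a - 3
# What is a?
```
Trace:
  a=13
  a=156
  a=153

Final answer: 153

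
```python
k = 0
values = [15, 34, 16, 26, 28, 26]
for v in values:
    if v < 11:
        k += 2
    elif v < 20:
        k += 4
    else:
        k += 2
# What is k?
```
Trace:
  k=0
  k=4, v=15
  k=6, v=34
  k=10, v=16
  k=12, v=26
  k=14, v=28
  k=16, v=26

Final answer: 16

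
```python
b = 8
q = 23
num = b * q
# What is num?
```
Trace:
  b=8
  b=8, q=23
  b=8, q=23, num=184

Final answer: 184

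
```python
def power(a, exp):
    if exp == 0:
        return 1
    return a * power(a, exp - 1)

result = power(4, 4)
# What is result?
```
Call trace:
power(a=4, exp=4)
  power(a=4, exp=3)
    power(a=4, exp=2)
      power(a=4, exp=1)
        power(a=4, exp=0)
        -> return 1
      -> return 4
    -> return 16
  -> return 64
-> return 256

Final answer: 256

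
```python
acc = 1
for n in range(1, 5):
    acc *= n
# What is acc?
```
Trace:
  acc=1
  acc=1, n=1
  acc=2, n=2
  acc=6, n=3
  acc=24, n=4

Final answer: 24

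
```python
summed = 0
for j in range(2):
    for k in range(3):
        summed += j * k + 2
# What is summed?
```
Trace:
  summed=0
  summed=2, j=0, k=0
  summed=4, j=0, k=1
  summed=6, j=0, k=2
  summed=8, j=1, k=0
  summed=11, j=1, k=1
  summed=15, j=1, k=2

Final answer: 15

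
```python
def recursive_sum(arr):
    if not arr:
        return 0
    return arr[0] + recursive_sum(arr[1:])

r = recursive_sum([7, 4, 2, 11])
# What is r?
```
Call trace:
recursive_sum(arr=[7, 4, 2, 11])
  recursive_sum(arr=[4, 2, 11])
    recursive_sum(arr=[2, 11])
      recursive_sum(arr=[11])
        recursive_sum(arr=[])
        -> return 0
      -> return 11
    -> return 13
  -> return 17
-> return 24

Final answer: 24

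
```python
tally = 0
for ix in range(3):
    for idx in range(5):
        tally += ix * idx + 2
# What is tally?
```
Trace:
  tally=0
  tally=2, ix=0, idx=0
  tally=4, ix=0, idx=1
  tally=6, ix=0, idx=2
  tally=8, ix=0, idx=3
  tally=10, ix=0, idx=4
  tally=12, ix=1, idx=0
  tally=15, ix=1, idx=1
  tally=19, ix=1, idx=2
  tally=24, ix=1, idx=3
  tally=30, ix=1, idx=4
  tally=32, ix=2, idx=0
  tally=36, ix=2, idx=1
  tally=42, ix=2, idx=2
  tally=50, ix=2, idx=3
  tally=60, ix=2, idx=4

Final answer: 60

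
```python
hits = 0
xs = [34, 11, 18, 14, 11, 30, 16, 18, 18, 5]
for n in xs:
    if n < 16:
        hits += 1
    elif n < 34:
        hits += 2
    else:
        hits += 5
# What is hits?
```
Trace:
  hits=0
  hits=5, n=34
  hits=6, n=11
  hits=8, n=18
  hits=9, n=14
  hits=10, n=11
  hits=12, n=30
  hits=14, n=16
  hits=16, n=18
  hits=18, n=18
  hits=19, n=5

Final answer: 19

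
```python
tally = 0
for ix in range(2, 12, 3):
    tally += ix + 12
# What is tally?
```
Trace:
  tally=0
  tally=14, ix=2
  tally=31, ix=5
  tally=51, ix=8
  tally=74, ix=11

Final answer: 74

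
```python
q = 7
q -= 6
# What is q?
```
Trace:
  q=7
  q=1

Final answer: 1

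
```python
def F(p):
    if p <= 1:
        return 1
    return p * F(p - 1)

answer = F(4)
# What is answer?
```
Call trace:
F(p=4)
  F(p=3)
    F(p=2)
      F(p=1)
      -> return 1
    -> return 2
  -> return 6
-> return 24

Final answer: 24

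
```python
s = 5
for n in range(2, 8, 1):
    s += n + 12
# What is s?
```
Trace:
  s=5
  s=19, n=2
  s=34, n=3
  s=50, n=4
  s=67, n=5
  s=85, n=6
  s=104, n=7

Final answer: 104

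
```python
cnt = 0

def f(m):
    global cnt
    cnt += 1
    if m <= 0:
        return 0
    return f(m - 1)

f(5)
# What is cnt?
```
Call trace:
f(m=5)
  f(m=4)
    f(m=3)
      f(m=2)
        f(m=1)
          f(m=0)
          -> return 0
        -> return 0
      -> return 0
    -> return 0
  -> return 0
-> return 0

cnt is incremented once per call. f is entered once for each m = 5, 4, 3, 2, 1, 0 (the m <= 0 call returns without recursing), i.e. 5 + 1 calls.
cnt = 6

Final answer: 6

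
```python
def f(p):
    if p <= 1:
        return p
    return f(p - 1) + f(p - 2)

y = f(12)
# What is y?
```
Call trace (a repeated sub-call is expanded the first time; later identical calls just restate its return value):
f(p=12)
  f(p=11)
    f(p=10)
      f(p=9)
        f(p=8)
          f(p=7)
            f(p=6)
              f(p=5)
                f(p=4)
                  f(p=3)
                    f(p=2)
                      f(p=1)
                      -> return 1
                      f(p=0)
                      -> return 0
                    -> return 1
                    f(p=1)
                    -> return 1
                  -> return 2
                  f(p=2) -> return 1  (same call as traced above)
                -> return 3
                f(p=3) -> return 2  (same call as traced above)
              -> return 5
              f(p=4) -> return 3  (same call as traced above)
            -> return 8
            f(p=5) -> return 5  (same call as traced above)
          -> return 13
          f(p=6) -> return 8  (same call as traced above)
        -> return 21
        f(p=7) -> return 13  (same call as traced above)
      -> return 34
      f(p=8) -> return 21  (same call as traced above)
    -> return 55
    f(p=9) -> return 34  (same call as traced above)
  -> return 89
  f(p=10) -> return 55  (same call as traced above)
-> return 144

Final answer: 144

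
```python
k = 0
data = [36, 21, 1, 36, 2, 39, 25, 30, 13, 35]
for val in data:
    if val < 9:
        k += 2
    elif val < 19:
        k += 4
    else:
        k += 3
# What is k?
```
Trace:
  k=0
  k=3, val=36
  k=6, val=21
  k=8, val=1
  k=11, val=36
  k=13, val=2
  k=16, val=39
  k=19, val=25
  k=22, val=30
  k=26, val=13
  k=29, val=35

Final answer: 29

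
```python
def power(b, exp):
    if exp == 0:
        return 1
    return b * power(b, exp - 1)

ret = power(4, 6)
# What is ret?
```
Call trace:
power(b=4, exp=6)
  power(b=4, exp=5)
    power(b=4, exp=4)
      power(b=4, exp=3)
        power(b=4, exp=2)
          power(b=4, exp=1)
            power(b=4, exp=0)
            -> return 1
          -> return 4
        -> return 16
      -> return 64
    -> return 256
  -> return 1024
-> return 4096

Final answer: 4096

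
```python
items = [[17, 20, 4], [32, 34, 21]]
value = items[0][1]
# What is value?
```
Trace:
  items=[[17, 20, 4], [32, 34, 21]]
  items=[[17, 20, 4], [32, 34, 21]], value=20

Final answer: 20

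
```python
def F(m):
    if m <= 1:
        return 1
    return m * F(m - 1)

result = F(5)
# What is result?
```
Call trace:
F(m=5)
  F(m=4)
    F(m=3)
      F(m=2)
        F(m=1)
        -> return 1
      -> return 2
    -> return 6
  -> return 24
-> return 120

Final answer: 120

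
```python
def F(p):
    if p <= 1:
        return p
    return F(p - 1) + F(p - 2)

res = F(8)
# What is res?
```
Call trace (a repeated sub-call is expanded the first time; later identical calls just restate its return value):
F(p=8)
  F(p=7)
    F(p=6)
      F(p=5)
        F(p=4)
          F(p=3)
            F(p=2)
              F(p=1)
              -> return 1
              F(p=0)
              -> return 0
            -> return 1
            F(p=1)
            -> return 1
          -> return 2
          F(p=2) -> return 1  (same call as traced above)
        -> return 3
        F(p=3) -> return 2  (same call as traced above)
      -> return 5
      F(p=4) -> return 3  (same call as traced above)
    -> return 8
    F(p=5) -> return 5  (same call as traced above)
  -> return 13
  F(p=6) -> return 8  (same call as traced above)
-> return 21

Final answer: 21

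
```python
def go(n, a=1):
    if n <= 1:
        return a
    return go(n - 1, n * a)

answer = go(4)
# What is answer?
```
Call trace:
go(n=4, a=1)
  go(n=3, a=4)
    go(n=2, a=12)
      go(n=1, a=24)
      -> return 24
    -> return 24
  -> return 24
-> return 24

Final answer: 24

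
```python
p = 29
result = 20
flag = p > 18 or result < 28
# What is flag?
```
Trace:
  p=29
  p=29, result=20
  p=29, result=20, flag=True

Final answer: True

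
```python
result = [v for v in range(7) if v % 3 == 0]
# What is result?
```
Trace:
  v=0
  v=1
  v=2
  v=3
  v=4
  v=5
  v=6
  result=[0, 3, 6]

Final answer: [0, 3, 6]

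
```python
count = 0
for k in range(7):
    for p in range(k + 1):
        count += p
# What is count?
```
Trace:
  count=0
  count=0, k=0, p=0
  count=0, k=1, p=0
  count=1, k=1, p=1
  count=1, k=2, p=0
  count=2, k=2, p=1
  count=4, k=2, p=2
  count=4, k=3, p=0
  count=5, k=3, p=1
  count=7, k=3, p=2
  count=10, k=3, p=3
  count=10, k=4, p=0
  count=11, k=4, p=1
  count=13, k=4, p=2
  count=16, k=4, p=3
  count=20, k=4, p=4
  count=20, k=5, p=0
  count=21, k=5, p=1
  count=23, k=5, p=2
  count=26, k=5, p=3
  count=30, k=5, p=4
  count=35, k=5, p=5
  count=35, k=6, p=0
  count=36, k=6, p=1
  count=38, k=6, p=2
  count=41, k=6, p=3
  count=45, k=6, p=4
  count=50, k=6, p=5
  count=56, k=6, p=6

Final answer: 56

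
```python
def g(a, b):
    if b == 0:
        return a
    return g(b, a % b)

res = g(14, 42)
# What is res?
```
Call trace:
g(a=14, b=42)
  g(a=42, b=14)
    g(a=14, b=0)
    -> return 14
  -> return 14
-> return 14

Final answer: 14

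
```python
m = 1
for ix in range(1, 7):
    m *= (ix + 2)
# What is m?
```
Trace:
  m=1
  m=3, ix=1
  m=12, ix=2
  m=60, ix=3
  m=360, ix=4
  m=2520, ix=5
  m=20160, ix=6

Final answer: 20160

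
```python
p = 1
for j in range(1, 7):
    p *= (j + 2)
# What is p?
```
Trace:
  p=1
  p=3, j=1
  p=12, j=2
  p=60, j=3
  p=360, j=4
  p=2520, j=5
  p=20160, j=6

Final answer: 20160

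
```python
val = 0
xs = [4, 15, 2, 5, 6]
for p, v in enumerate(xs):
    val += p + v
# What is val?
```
Trace:
  val=0
  val=4, p=0, v=4
  val=20, p=1, v=15
  val=24, p=2, v=2
  val=32, p=3, v=5
  val=42, p=4, v=6

Final answer: 42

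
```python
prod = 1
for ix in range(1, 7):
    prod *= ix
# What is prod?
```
Trace:
  prod=1
  prod=1, ix=1
  prod=2, ix=2
  prod=6, ix=3
  prod=24, ix=4
  prod=120, ix=5
  prod=720, ix=6

Final answer: 720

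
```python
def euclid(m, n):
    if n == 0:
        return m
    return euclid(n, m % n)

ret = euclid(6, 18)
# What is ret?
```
Call trace:
euclid(m=6, n=18)
  euclid(m=18, n=6)
    euclid(m=6, n=0)
    -> return 6
  -> return 6
-> return 6

Final answer: 6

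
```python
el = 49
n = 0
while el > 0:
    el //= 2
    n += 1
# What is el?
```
Trace:
  el=49
  el=49, n=0
  el=24, n=1
  el=12, n=2
  el=6, n=3
  el=3, n=4
  el=1, n=5
  el=0, n=6

Final answer: 0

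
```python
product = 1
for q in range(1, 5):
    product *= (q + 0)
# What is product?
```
Trace:
  product=1
  product=1, q=1
  product=2, q=2
  product=6, q=3
  product=24, q=4

Final answer: 24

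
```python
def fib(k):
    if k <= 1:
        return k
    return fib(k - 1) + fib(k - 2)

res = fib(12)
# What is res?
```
Call trace (a repeated sub-call is expanded the first time; later identical calls just restate its return value):
fib(k=12)
  fib(k=11)
    fib(k=10)
      fib(k=9)
        fib(k=8)
          fib(k=7)
            fib(k=6)
              fib(k=5)
                fib(k=4)
                  fib(k=3)
                    fib(k=2)
                      fib(k=1)
                      -> return 1
                      fib(k=0)
                      -> return 0
                    -> return 1
                    fib(k=1)
                    -> return 1
                  -> return 2
                  fib(k=2) -> return 1  (same call as traced above)
                -> return 3
                fib(k=3) -> return 2  (same call as traced above)
              -> return 5
              fib(k=4) -> return 3  (same call as traced above)
            -> return 8
            fib(k=5) -> return 5  (same call as traced above)
          -> return 13
          fib(k=6) -> return 8  (same call as traced above)
        -> return 21
        fib(k=7) -> return 13  (same call as traced above)
      -> return 34
      fib(k=8) -> return 21  (same call as traced above)
    -> return 55
    fib(k=9) -> return 34  (same call as traced above)
  -> return 89
  fib(k=10) -> return 55  (same call as traced above)
-> return 144

Final answer: 144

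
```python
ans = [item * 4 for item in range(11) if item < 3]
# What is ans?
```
Trace:
  item=0
  item=1
  item=2
  item=3
  item=4
  item=5
  item=6
  item=7
  item=8
  item=9
  item=10
  ans=[0, 4, 8]

Final answer: [0, 4, 8]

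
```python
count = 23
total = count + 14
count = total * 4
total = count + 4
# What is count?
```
Trace:
  count=23
  count=23, total=37
  count=148, total=37
  count=148, total=152

Final answer: 148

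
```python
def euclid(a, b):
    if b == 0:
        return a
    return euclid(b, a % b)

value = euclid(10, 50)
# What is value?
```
Call trace:
euclid(a=10, b=50)
  euclid(a=50, b=10)
    euclid(a=10, b=0)
    -> return 10
  -> return 10
-> return 10

Final answer: 10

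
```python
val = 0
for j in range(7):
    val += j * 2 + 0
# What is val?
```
Trace:
  val=0
  val=0, j=0
  val=2, j=1
  val=6, j=2
  val=12, j=3
  val=20, j=4
  val=30, j=5
  val=42, j=6

Final answer: 42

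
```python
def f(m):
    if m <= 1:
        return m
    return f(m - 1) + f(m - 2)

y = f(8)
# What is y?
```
Call trace (a repeated sub-call is expanded the first time; later identical calls just restate its return value):
f(m=8)
  f(m=7)
    f(m=6)
      f(m=5)
        f(m=4)
          f(m=3)
            f(m=2)
              f(m=1)
              -> return 1
              f(m=0)
              -> return 0
            -> return 1
            f(m=1)
            -> return 1
          -> return 2
          f(m=2) -> return 1  (same call as traced above)
        -> return 3
        f(m=3) -> return 2  (same call as traced above)
      -> return 5
      f(m=4) -> return 3  (same call as traced above)
    -> return 8
    f(m=5) -> return 5  (same call as traced above)
  -> return 13
  f(m=6) -> return 8  (same call as traced above)
-> return 21

Final answer: 21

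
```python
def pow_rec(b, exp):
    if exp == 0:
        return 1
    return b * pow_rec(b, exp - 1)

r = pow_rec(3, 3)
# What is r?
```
Call trace:
pow_rec(b=3, exp=3)
  pow_rec(b=3, exp=2)
    pow_rec(b=3, exp=1)
      pow_rec(b=3, exp=0)
      -> return 1
    -> return 3
  -> return 9
-> return 27

Final answer: 27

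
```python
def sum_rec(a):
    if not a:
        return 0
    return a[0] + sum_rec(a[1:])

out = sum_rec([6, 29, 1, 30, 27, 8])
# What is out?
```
Call trace:
sum_rec(a=[6, 29, 1, 30, 27, 8])
  sum_rec(a=[29, 1, 30, 27, 8])
    sum_rec(a=[1, 30, 27, 8])
      sum_rec(a=[30, 27, 8])
        sum_rec(a=[27, 8])
          sum_rec(a=[8])
            sum_rec(a=[])
            -> return 0
          -> return 8
        -> return 35
      -> return 65
    -> return 66
  -> return 95
-> return 101

Final answer: 101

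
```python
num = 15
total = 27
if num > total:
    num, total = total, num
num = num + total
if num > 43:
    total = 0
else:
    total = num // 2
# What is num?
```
Trace:
  num=15
  num=15, total=27
  num=15, total=27
  num=42, total=27
  num=42, total=21

Final answer: 42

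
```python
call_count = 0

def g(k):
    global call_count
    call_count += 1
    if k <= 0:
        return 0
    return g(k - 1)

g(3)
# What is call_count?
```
Call trace:
g(k=3)
  g(k=2)
    g(k=1)
      g(k=0)
      -> return 0
    -> return 0
  -> return 0
-> return 0

call_count is incremented once per call. g is entered once for each k = 3, 2, 1, 0 (the k <= 0 call returns without recursing), i.e. 3 + 1 calls.
call_count = 4

Final answer: 4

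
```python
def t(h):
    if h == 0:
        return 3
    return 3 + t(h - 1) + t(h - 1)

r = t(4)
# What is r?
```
Call trace (a repeated sub-call is expanded the first time; later identical calls just restate its return value):
t(h=4)
  t(h=3)
    t(h=2)
      t(h=1)
        t(h=0)
        -> return 3
        t(h=0)
        -> return 3
      -> return 9
      t(h=1) -> return 9  (same call as traced above)
    -> return 21
    t(h=2) -> return 21  (same call as traced above)
  -> return 45
  t(h=3) -> return 45  (same call as traced above)
-> return 93

Final answer: 93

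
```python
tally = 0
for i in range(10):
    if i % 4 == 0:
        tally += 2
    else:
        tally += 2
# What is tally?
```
Trace:
  tally=0
  tally=2, i=0
  tally=4, i=1
  tally=6, i=2
  tally=8, i=3
  tally=10, i=4
  tally=12, i=5
  tally=14, i=6
  tally=16, i=7
  tally=18, i=8
  tally=20, i=9

Final answer: 20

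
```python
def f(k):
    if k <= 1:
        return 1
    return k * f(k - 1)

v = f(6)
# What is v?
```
Call trace:
f(k=6)
  f(k=5)
    f(k=4)
      f(k=3)
        f(k=2)
          f(k=1)
          -> return 1
        -> return 2
      -> return 6
    -> return 24
  -> return 120
-> return 720

Final answer: 720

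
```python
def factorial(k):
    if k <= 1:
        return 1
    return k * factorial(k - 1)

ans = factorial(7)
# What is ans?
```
Call trace:
factorial(k=7)
  factorial(k=6)
    factorial(k=5)
      factorial(k=4)
        factorial(k=3)
          factorial(k=2)
            factorial(k=1)
            -> return 1
          -> return 2
        -> return 6
      -> return 24
    -> return 120
  -> return 720
-> return 5040

Final answer: 5040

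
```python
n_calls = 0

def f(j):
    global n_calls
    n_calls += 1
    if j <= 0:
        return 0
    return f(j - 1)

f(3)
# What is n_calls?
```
Call trace:
f(j=3)
  f(j=2)
    f(j=1)
      f(j=0)
      -> return 0
    -> return 0
  -> return 0
-> return 0

n_calls is incremented once per call. f is entered once for each j = 3, 2, 1, 0 (the j <= 0 call returns without recursing), i.e. 3 + 1 calls.
n_calls = 4

Final answer: 4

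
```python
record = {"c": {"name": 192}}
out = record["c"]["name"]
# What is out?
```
Trace:
  record={'c': {'name': 192}}
  record={'c': {'name': 192}}, out=192

Final answer: 192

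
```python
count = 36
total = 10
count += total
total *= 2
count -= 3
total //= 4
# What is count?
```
Trace:
  count=36
  count=36, total=10
  count=46, total=10
  count=46, total=20
  count=43, total=20
  count=43, total=5

Final answer: 43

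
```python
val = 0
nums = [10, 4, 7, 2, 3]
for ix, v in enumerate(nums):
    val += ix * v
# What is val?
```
Trace:
  val=0
  val=0, ix=0, v=10
  val=4, ix=1, v=4
  val=18, ix=2, v=7
  val=24, ix=3, v=2
  val=36, ix=4, v=3

Final answer: 36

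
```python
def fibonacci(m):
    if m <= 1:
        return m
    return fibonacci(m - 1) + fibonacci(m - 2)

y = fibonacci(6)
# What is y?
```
Call trace (a repeated sub-call is expanded the first time; later identical calls just restate its return value):
fibonacci(m=6)
  fibonacci(m=5)
    fibonacci(m=4)
      fibonacci(m=3)
        fibonacci(m=2)
          fibonacci(m=1)
          -> return 1
          fibonacci(m=0)
          -> return 0
        -> return 1
        fibonacci(m=1)
        -> return 1
      -> return 2
      fibonacci(m=2) -> return 1  (same call as traced above)
    -> return 3
    fibonacci(m=3) -> return 2  (same call as traced above)
  -> return 5
  fibonacci(m=4) -> return 3  (same call as traced above)
-> return 8

Final answer: 8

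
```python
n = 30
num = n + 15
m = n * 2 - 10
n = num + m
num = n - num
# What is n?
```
Trace:
  n=30
  n=30, num=45
  n=30, num=45, m=50
  n=95, num=45, m=50
  n=95, num=50, m=50

Final answer: 95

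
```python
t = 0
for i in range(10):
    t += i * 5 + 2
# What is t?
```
Trace:
  t=0
  t=2, i=0
  t=9, i=1
  t=21, i=2
  t=38, i=3
  t=60, i=4
  t=87, i=5
  t=119, i=6
  t=156, i=7
  t=198, i=8
  t=245, i=9

Final answer: 245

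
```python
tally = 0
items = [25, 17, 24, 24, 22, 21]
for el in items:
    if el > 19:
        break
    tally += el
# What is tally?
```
Trace:
  tally=0
  tally=0, el=25

Final answer: 0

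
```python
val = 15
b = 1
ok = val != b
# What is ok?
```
Trace:
  val=15
  val=15, b=1
  val=15, b=1, ok=True

Final answer: True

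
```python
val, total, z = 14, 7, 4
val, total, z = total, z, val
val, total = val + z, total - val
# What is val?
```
Trace:
  val=14, total=7, z=4
  val=7, total=4, z=14
  val=21, total=-3, z=14

Final answer: 21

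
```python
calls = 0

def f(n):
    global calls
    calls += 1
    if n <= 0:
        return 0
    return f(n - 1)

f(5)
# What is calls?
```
Call trace:
f(n=5)
  f(n=4)
    f(n=3)
      f(n=2)
        f(n=1)
          f(n=0)
          -> return 0
        -> return 0
      -> return 0
    -> return 0
  -> return 0
-> return 0

calls is incremented once per call. f is entered once for each n = 5, 4, 3, 2, 1, 0 (the n <= 0 call returns without recursing), i.e. 5 + 1 calls.
calls = 6

Final answer: 6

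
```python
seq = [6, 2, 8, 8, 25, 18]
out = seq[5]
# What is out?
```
Trace:
  seq=[6, 2, 8, 8, 25, 18]
  seq=[6, 2, 8, 8, 25, 18], out=18

Final answer: 18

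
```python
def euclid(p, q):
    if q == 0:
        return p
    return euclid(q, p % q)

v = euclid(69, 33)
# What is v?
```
Call trace:
euclid(p=69, q=33)
  euclid(p=33, q=3)
    euclid(p=3, q=0)
    -> return 3
  -> return 3
-> return 3

Final answer: 3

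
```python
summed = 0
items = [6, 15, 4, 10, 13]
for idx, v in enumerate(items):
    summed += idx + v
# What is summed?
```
Trace:
  summed=0
  summed=6, idx=0, v=6
  summed=22, idx=1, v=15
  summed=28, idx=2, v=4
  summed=41, idx=3, v=10
  summed=58, idx=4, v=13

Final answer: 58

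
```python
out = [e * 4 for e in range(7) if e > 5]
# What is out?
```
Trace:
  e=0
  e=1
  e=2
  e=3
  e=4
  e=5
  e=6
  out=[24]

Final answer: [24]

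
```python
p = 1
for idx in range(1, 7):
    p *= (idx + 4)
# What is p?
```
Trace:
  p=1
  p=5, idx=1
  p=30, idx=2
  p=210, idx=3
  p=1680, idx=4
  p=15120, idx=5
  p=151200, idx=6

Final answer: 151200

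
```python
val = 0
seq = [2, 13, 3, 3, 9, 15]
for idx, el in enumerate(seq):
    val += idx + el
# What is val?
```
Trace:
  val=0
  val=2, idx=0, el=2
  val=16, idx=1, el=13
  val=21, idx=2, el=3
  val=27, idx=3, el=3
  val=40, idx=4, el=9
  val=60, idx=5, el=15

Final answer: 60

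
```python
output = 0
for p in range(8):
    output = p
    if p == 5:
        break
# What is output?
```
Trace:
  output=0
  output=0, p=0
  output=1, p=1
  output=2, p=2
  output=3, p=3
  output=4, p=4
  output=5, p=5

Final answer: 5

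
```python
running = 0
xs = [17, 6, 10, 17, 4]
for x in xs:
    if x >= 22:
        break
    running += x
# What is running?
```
Trace:
  running=0
  running=17, x=17
  running=23, x=6
  running=33, x=10
  running=50, x=17
  running=54, x=4

Final answer: 54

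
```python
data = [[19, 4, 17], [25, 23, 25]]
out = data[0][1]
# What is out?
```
Trace:
  data=[[19, 4, 17], [25, 23, 25]]
  data=[[19, 4, 17], [25, 23, 25]], out=4

Final answer: 4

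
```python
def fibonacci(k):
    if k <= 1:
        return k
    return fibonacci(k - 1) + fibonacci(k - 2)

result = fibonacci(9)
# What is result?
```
Call trace (a repeated sub-call is expanded the first time; later identical calls just restate its return value):
fibonacci(k=9)
  fibonacci(k=8)
    fibonacci(k=7)
      fibonacci(k=6)
        fibonacci(k=5)
          fibonacci(k=4)
            fibonacci(k=3)
              fibonacci(k=2)
                fibonacci(k=1)
                -> return 1
                fibonacci(k=0)
                -> return 0
              -> return 1
              fibonacci(k=1)
              -> return 1
            -> return 2
            fibonacci(k=2) -> return 1  (same call as traced above)
          -> return 3
          fibonacci(k=3) -> return 2  (same call as traced above)
        -> return 5
        fibonacci(k=4) -> return 3  (same call as traced above)
      -> return 8
      fibonacci(k=5) -> return 5  (same call as traced above)
    -> return 13
    fibonacci(k=6) -> return 8  (same call as traced above)
  -> return 21
  fibonacci(k=7) -> return 13  (same call as traced above)
-> return 34

Final answer: 34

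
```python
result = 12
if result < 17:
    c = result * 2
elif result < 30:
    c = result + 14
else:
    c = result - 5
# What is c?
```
Trace:
  result=12
  result=12, c=24

Final answer: 24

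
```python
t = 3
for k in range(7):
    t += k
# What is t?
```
Trace:
  t=3
  t=3, k=0
  t=4, k=1
  t=6, k=2
  t=9, k=3
  t=13, k=4
  t=18, k=5
  t=24, k=6

Final answer: 24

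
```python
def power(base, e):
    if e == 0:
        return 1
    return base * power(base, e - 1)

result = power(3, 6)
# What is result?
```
Call trace:
power(base=3, e=6)
  power(base=3, e=5)
    power(base=3, e=4)
      power(base=3, e=3)
        power(base=3, e=2)
          power(base=3, e=1)
            power(base=3, e=0)
            -> return 1
          -> return 3
        -> return 9
      -> return 27
    -> return 81
  -> return 243
-> return 729

Final answer: 729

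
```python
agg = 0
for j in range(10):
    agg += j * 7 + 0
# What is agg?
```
Trace:
  agg=0
  agg=0, j=0
  agg=7, j=1
  agg=21, j=2
  agg=42, j=3
  agg=70, j=4
  agg=105, j=5
  agg=147, j=6
  agg=196, j=7
  agg=252, j=8
  agg=315, j=9

Final answer: 315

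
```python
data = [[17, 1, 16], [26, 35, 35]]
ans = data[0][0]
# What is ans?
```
Trace:
  data=[[17, 1, 16], [26, 35, 35]]
  data=[[17, 1, 16], [26, 35, 35]], ans=17

Final answer: 17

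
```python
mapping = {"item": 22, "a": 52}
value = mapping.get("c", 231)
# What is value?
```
Trace:
  mapping={'item': 22, 'a': 52}
  mapping={'item': 22, 'a': 52}, value=231

Final answer: 231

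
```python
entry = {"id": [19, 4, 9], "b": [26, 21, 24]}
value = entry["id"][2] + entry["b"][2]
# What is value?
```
Trace:
  entry={'id': [19, 4, 9], 'b': [26, 21, 24]}
  entry={'id': [19, 4, 9], 'b': [26, 21, 24]}, value=33

Final answer: 33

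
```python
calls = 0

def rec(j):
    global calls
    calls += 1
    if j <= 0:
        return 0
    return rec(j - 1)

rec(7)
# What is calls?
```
Call trace:
rec(j=7)
  rec(j=6)
    rec(j=5)
      rec(j=4)
        rec(j=3)
          rec(j=2)
            rec(j=1)
              rec(j=0)
              -> return 0
            -> return 0
          -> return 0
        -> return 0
      -> return 0
    -> return 0
  -> return 0
-> return 0

calls is incremented once per call. rec is entered once for each j = 7, 6, 5, 4, 3, 2, 1, 0 (the j <= 0 call returns without recursing), i.e. 7 + 1 calls.
calls = 8

Final answer: 8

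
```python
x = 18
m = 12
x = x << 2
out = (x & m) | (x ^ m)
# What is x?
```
Trace:
  x=18
  x=18, m=12
  x=72, m=12
  x=72, m=12, out=76

Final answer: 72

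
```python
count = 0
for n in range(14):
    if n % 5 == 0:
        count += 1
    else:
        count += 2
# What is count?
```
Trace:
  count=0
  count=1, n=0
  count=3, n=1
  count=5, n=2
  count=7, n=3
  count=9, n=4
  count=10, n=5
  count=12, n=6
  count=14, n=7
  count=16, n=8
  count=18, n=9
  count=19, n=10
  count=21, n=11
  count=23, n=12
  count=25, n=13

Final answer: 25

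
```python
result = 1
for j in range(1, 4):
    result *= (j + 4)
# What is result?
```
Trace:
  result=1
  result=5, j=1
  result=30, j=2
  result=210, j=3

Final answer: 210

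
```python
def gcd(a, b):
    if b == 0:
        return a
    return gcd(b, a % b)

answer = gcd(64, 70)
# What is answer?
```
Call trace:
gcd(a=64, b=70)
  gcd(a=70, b=64)
    gcd(a=64, b=6)
      gcd(a=6, b=4)
        gcd(a=4, b=2)
          gcd(a=2, b=0)
          -> return 2
        -> return 2
      -> return 2
    -> return 2
  -> return 2
-> return 2

Final answer: 2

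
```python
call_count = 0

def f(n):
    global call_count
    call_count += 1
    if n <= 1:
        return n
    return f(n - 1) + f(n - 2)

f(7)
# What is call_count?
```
Call trace (a repeated sub-call is expanded the first time; later identical calls just restate its return value):
f(n=7)
  f(n=6)
    f(n=5)
      f(n=4)
        f(n=3)
          f(n=2)
            f(n=1)
            -> return 1
            f(n=0)
            -> return 0
          -> return 1
          f(n=1)
          -> return 1
        -> return 2
        f(n=2) -> return 1  (same call as traced above)
      -> return 3
      f(n=3) -> return 2  (same call as traced above)
    -> return 5
    f(n=4) -> return 3  (same call as traced above)
  -> return 8
  f(n=5) -> return 5  (same call as traced above)
-> return 13

call_count is incremented once per call, so count the calls in each subtree. Let C(n) = number of calls made by f(n).
C(0) = C(1) = 1 (base case, no recursion); C(n) = 1 + C(n - 1) + C(n - 2) otherwise.
C(2) = 1 + C(1) + C(0) = 1 + 1 + 1 = 3
C(3) = 1 + C(2) + C(1) = 1 + 3 + 1 = 5
C(4) = 1 + C(3) + C(2) = 1 + 5 + 3 = 9
C(5) = 1 + C(4) + C(3) = 1 + 9 + 5 = 15
C(6) = 1 + C(5) + C(4) = 1 + 15 + 9 = 25
C(7) = 1 + C(6) + C(5) = 1 + 25 + 15 = 41
call_count = C(7) = 41

Final answer: 41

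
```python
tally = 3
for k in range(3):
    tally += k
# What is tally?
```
Trace:
  tally=3
  tally=3, k=0
  tally=4, k=1
  tally=6, k=2

Final answer: 6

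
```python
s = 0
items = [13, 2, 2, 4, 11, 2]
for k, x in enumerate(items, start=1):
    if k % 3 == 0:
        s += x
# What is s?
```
Trace:
  s=0
  s=0, k=1, x=13
  s=0, k=2, x=2
  s=2, k=3, x=2
  s=2, k=4, x=4
  s=2, k=5, x=11
  s=4, k=6, x=2

Final answer: 4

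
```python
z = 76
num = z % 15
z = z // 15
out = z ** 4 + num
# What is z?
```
Trace:
  z=76
  z=76, num=1
  z=5, num=1
  z=5, num=1, out=626

Final answer: 5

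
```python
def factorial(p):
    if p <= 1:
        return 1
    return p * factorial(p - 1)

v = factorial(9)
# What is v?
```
Call trace:
factorial(p=9)
  factorial(p=8)
    factorial(p=7)
      factorial(p=6)
        factorial(p=5)
          factorial(p=4)
            factorial(p=3)
              factorial(p=2)
                factorial(p=1)
                -> return 1
              -> return 2
            -> return 6
          -> return 24
        -> return 120
      -> return 720
    -> return 5040
  -> return 40320
-> return 362880

Final answer: 362880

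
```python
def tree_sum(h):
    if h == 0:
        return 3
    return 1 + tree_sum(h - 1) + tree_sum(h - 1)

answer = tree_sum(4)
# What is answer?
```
Call trace (a repeated sub-call is expanded the first time; later identical calls just restate its return value):
tree_sum(h=4)
  tree_sum(h=3)
    tree_sum(h=2)
      tree_sum(h=1)
        tree_sum(h=0)
        -> return 3
        tree_sum(h=0)
        -> return 3
      -> return 7
      tree_sum(h=1) -> return 7  (same call as traced above)
    -> return 15
    tree_sum(h=2) -> return 15  (same call as traced above)
  -> return 31
  tree_sum(h=3) -> return 31  (same call as traced above)
-> return 63

Final answer: 63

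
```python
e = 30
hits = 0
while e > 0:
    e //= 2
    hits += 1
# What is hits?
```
Trace:
  e=30
  e=30, hits=0
  e=15, hits=1
  e=7, hits=2
  e=3, hits=3
  e=1, hits=4
  e=0, hits=5

Final answer: 5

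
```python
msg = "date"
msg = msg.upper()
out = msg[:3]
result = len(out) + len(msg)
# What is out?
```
Trace:
  msg='date'
  msg='DATE'
  msg='DATE', out='DAT'
  msg='DATE', out='DAT', result=7

Final answer: 'DAT'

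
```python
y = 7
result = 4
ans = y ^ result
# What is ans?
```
Trace:
  y=7
  y=7, result=4
  y=7, result=4, ans=3

Final answer: 3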